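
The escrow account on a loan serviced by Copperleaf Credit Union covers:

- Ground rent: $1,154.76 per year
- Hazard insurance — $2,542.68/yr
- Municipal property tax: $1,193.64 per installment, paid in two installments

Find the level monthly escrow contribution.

$507.06

Ground rent = $1,154.76 per year
Hazard insurance = $2,542.68 per year
Municipal property tax = $1,193.64 × 2 = $2,387.28 per year
Annual escrow total = $1,154.76 + $2,542.68 + $2,387.28 = $6,084.72
Monthly escrow = $6,084.72 / 12 = $507.06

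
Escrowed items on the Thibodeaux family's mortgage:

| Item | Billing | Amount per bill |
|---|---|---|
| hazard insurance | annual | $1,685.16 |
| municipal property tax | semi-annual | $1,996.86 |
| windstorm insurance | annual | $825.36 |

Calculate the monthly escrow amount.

$542.02

Hazard insurance = $1,685.16
Municipal property tax = $1,996.86 × 2 = $3,993.72
Windstorm insurance = $825.36
Annual escrow total = $1,685.16 + $3,993.72 + $825.36 = $6,504.24
Monthly = $6,504.24 / 12 = $542.02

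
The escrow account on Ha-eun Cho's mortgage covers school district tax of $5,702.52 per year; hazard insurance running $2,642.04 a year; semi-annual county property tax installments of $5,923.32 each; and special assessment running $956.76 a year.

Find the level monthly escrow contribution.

School district tax: $5,702.52 per year
Hazard insurance: $2,642.04 per year
County property tax: $5,923.32 × 2 = $11,846.64 per year
Special assessment: $956.76 per year
Combined annual = $21,147.96
Per month = $21,147.96 ÷ 12 = $1,762.33

$1,762.33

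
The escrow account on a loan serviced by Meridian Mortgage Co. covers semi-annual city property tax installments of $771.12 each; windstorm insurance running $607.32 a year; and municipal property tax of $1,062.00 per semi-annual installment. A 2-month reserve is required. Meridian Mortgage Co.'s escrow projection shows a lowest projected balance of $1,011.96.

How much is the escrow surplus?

City property tax: $771.12 × 2 = $1,542.24
Windstorm insurance: $607.32
Municipal property tax: $1,062.00 × 2 = $2,124.00
Total annual escrow = $4,273.56
Monthly = $4,273.56 ÷ 12 = $356.13
Required cushion = 2 × $356.13 = $712.26
Surplus = $1,011.96 − $712.26 = $299.70

$299.70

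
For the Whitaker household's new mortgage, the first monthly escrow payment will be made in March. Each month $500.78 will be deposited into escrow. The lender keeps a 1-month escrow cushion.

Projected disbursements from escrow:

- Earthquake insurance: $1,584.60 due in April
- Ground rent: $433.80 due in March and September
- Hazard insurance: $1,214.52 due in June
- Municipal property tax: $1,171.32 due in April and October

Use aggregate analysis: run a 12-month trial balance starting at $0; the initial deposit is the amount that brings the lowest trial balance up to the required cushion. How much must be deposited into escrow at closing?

$2,901.90

Cushion = 1 × $500.78 = $500.78
Trial balance (start $0, +$500.78 each month, − disbursements):
  Mar: +$500.78 − $433.80 → $66.98
  Apr: +$500.78 − $2,755.92 → -$2,188.16
  May: +$500.78 → -$1,687.38
  Jun: +$500.78 − $1,214.52 → -$2,401.12
  Jul: +$500.78 → -$1,900.34
  Aug: +$500.78 → -$1,399.56
  Sep: +$500.78 − $433.80 → -$1,332.58
  Oct: +$500.78 − $1,171.32 → -$2,003.12
  Nov: +$500.78 → -$1,502.34
  Dec: +$500.78 → -$1,001.56
  Jan: +$500.78 → -$500.78
  Feb: +$500.78 → $0.00
Lowest trial balance = -$2,401.12 (Jun)
Initial deposit = cushion − low point = $500.78 − (-$2,401.12) = $2,901.90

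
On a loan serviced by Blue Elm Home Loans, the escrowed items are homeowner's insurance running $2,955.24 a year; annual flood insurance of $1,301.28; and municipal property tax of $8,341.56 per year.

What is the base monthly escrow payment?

$1,049.84

Homeowner's insurance: $2,955.24
Flood insurance: $1,301.28
Municipal property tax: $8,341.56
Combined annual = $2,955.24 + $1,301.28 + $8,341.56 = $12,598.08
Per month = $12,598.08 ÷ 12 = $1,049.84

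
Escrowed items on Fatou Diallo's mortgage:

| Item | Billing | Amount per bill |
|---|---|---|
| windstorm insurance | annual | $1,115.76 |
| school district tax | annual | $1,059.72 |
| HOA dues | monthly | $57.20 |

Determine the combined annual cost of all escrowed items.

Windstorm insurance = $1,115.76
School district tax = $1,059.72
HOA dues = $57.20 × 12 = $686.40
Total annual escrow = $2,861.88

$2,861.88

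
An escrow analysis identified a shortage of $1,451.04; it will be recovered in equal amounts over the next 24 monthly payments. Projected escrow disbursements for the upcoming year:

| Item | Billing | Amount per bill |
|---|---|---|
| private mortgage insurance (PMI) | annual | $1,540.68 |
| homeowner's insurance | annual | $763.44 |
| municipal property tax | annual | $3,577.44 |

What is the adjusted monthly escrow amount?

$550.59

Private mortgage insurance (PMI) — $1,540.68/yr
Homeowner's insurance — $763.44/yr
Municipal property tax — $3,577.44/yr
Combined annual = $5,881.56
Base monthly escrow = $5,881.56 / 12 = $490.13
Monthly shortage recovery: $1,451.04 / 24 = $60.46
New monthly escrow = $490.13 + $60.46 = $550.59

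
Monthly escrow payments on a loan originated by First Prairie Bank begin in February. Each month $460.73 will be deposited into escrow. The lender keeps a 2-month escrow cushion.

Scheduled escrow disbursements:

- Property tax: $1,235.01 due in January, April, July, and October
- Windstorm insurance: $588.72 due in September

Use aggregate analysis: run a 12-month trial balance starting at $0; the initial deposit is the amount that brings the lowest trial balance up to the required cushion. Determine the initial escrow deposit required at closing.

$1,068.64

Cushion = 2 × $460.73 = $921.46
Trial balance (start $0, +$460.73 each month, − disbursements):
  Feb: +$460.73 → $460.73
  Mar: +$460.73 → $921.46
  Apr: +$460.73 − $1,235.01 → $147.18
  May: +$460.73 → $607.91
  Jun: +$460.73 → $1,068.64
  Jul: +$460.73 − $1,235.01 → $294.36
  Aug: +$460.73 → $755.09
  Sep: +$460.73 − $588.72 → $627.10
  Oct: +$460.73 − $1,235.01 → -$147.18
  Nov: +$460.73 → $313.55
  Dec: +$460.73 → $774.28
  Jan: +$460.73 − $1,235.01 → $0.00
Lowest trial balance = -$147.18 (Oct)
Initial deposit = cushion − low point = $921.46 − (-$147.18) = $1,068.64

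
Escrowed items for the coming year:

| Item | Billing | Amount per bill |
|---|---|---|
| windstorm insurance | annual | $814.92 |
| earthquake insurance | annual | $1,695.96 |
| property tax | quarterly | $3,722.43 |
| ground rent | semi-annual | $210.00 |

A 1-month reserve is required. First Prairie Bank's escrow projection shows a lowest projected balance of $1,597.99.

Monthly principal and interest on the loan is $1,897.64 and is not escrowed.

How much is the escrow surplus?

$112.94

Windstorm insurance = $814.92
Earthquake insurance = $1,695.96
Property tax = $3,722.43 × 4 = $14,889.72
Ground rent = $210.00 × 2 = $420.00
Combined annual = $814.92 + $1,695.96 + $14,889.72 + $420.00 = $17,820.60
Monthly = $17,820.60 / 12 = $1,485.05
Cushion = 1 × $1,485.05 = $1,485.05
Excess over cushion: $1,597.99 − $1,485.05 = $112.94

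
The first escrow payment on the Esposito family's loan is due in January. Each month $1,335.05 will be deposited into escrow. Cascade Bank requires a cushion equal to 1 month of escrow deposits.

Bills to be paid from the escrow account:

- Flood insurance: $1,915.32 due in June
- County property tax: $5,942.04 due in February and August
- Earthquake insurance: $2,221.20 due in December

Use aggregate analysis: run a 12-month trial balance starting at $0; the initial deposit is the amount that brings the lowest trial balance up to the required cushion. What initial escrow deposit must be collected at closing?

$4,606.99

Cushion = 1 × $1,335.05 = $1,335.05
Trial balance (start $0, +$1,335.05 each month, − disbursements):
  Jan: +$1,335.05 → $1,335.05
  Feb: +$1,335.05 − $5,942.04 → -$3,271.94
  Mar: +$1,335.05 → -$1,936.89
  Apr: +$1,335.05 → -$601.84
  May: +$1,335.05 → $733.21
  Jun: +$1,335.05 − $1,915.32 → $152.94
  Jul: +$1,335.05 → $1,487.99
  Aug: +$1,335.05 − $5,942.04 → -$3,119.00
  Sep: +$1,335.05 → -$1,783.95
  Oct: +$1,335.05 → -$448.90
  Nov: +$1,335.05 → $886.15
  Dec: +$1,335.05 − $2,221.20 → $0.00
Lowest trial balance = -$3,271.94 (Feb)
Initial deposit = cushion − low point = $1,335.05 − (-$3,271.94) = $4,606.99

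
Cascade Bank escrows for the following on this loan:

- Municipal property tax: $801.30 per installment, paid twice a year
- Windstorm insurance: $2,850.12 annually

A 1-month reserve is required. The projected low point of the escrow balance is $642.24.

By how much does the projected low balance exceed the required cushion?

Municipal property tax — $801.30 × 2 = $1,602.60/yr
Windstorm insurance — $2,850.12/yr
Yearly total = $4,452.72
Monthly escrow = $4,452.72 / 12 = $371.06
Required cushion = 1 × $371.06 = $371.06
Excess over cushion: $642.24 − $371.06 = $271.18

$271.18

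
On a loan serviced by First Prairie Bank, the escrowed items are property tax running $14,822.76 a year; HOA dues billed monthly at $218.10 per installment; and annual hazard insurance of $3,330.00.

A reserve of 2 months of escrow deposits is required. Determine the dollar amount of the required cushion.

Property tax: $14,822.76/yr
HOA dues: $218.10 × 12 = $2,617.20/yr
Hazard insurance: $3,330.00/yr
Total annual escrow = $20,769.96
Per month = $20,769.96 / 12 = $1,730.83
Reserve = 2 × $1,730.83 = $3,461.66

$3,461.66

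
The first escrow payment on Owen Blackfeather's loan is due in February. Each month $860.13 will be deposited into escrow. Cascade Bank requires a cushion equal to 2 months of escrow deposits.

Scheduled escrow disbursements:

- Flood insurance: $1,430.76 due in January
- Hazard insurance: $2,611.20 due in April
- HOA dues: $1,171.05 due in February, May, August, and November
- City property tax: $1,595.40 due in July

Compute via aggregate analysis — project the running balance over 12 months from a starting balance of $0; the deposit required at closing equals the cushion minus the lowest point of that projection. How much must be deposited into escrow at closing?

Cushion = 2 × $860.13 = $1,720.26
Trial balance (start $0, +$860.13 each month, − disbursements):
  Feb: +$860.13 − $1,171.05 → -$310.92
  Mar: +$860.13 → $549.21
  Apr: +$860.13 − $2,611.20 → -$1,201.86
  May: +$860.13 − $1,171.05 → -$1,512.78
  Jun: +$860.13 → -$652.65
  Jul: +$860.13 − $1,595.40 → -$1,387.92
  Aug: +$860.13 − $1,171.05 → -$1,698.84
  Sep: +$860.13 → -$838.71
  Oct: +$860.13 → $21.42
  Nov: +$860.13 − $1,171.05 → -$289.50
  Dec: +$860.13 → $570.63
  Jan: +$860.13 − $1,430.76 → $0.00
Lowest trial balance = -$1,698.84 (Aug)
Initial deposit = cushion − low point = $1,720.26 − (-$1,698.84) = $3,419.10

$3,419.10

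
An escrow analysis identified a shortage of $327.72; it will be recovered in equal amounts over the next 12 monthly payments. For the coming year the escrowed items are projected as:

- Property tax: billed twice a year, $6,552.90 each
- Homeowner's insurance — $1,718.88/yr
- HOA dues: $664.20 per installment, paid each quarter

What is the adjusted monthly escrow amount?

Property tax — $6,552.90 × 2 = $13,105.80 per year
Homeowner's insurance — $1,718.88 per year
HOA dues — $664.20 × 4 = $2,656.80 per year
Annual escrow total = $13,105.80 + $1,718.88 + $2,656.80 = $17,481.48
Monthly = $17,481.48 / 12 = $1,456.79
Monthly shortage recovery: $327.72 ÷ 12 = $27.31
Adjusted monthly = $1,456.79 + $27.31 = $1,484.10

$1,484.10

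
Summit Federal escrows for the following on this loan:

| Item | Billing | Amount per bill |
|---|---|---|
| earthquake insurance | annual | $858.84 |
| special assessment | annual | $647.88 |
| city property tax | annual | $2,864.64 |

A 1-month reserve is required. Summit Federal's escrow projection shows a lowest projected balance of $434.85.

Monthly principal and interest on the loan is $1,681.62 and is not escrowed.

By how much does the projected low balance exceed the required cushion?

Earthquake insurance: $858.84
Special assessment: $647.88
City property tax: $2,864.64
Combined annual = $4,371.36
Per month = $4,371.36 ÷ 12 = $364.28
Cushion = 1 × $364.28 = $364.28
Excess over cushion: $434.85 − $364.28 = $70.57

$70.57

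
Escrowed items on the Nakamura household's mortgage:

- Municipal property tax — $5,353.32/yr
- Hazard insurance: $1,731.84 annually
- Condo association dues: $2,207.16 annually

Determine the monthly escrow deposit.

Municipal property tax — $5,353.32 annually
Hazard insurance — $1,731.84 annually
Condo association dues — $2,207.16 annually
Yearly total = $5,353.32 + $1,731.84 + $2,207.16 = $9,292.32
Monthly = $9,292.32 / 12 = $774.36

$774.36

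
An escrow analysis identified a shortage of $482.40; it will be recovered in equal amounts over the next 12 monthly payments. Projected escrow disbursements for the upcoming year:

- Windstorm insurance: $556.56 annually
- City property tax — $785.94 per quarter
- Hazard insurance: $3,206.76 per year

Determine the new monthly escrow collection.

Windstorm insurance = $556.56/yr
City property tax = $785.94 × 4 = $3,143.76/yr
Hazard insurance = $3,206.76/yr
Combined annual = $556.56 + $3,143.76 + $3,206.76 = $6,907.08
Base monthly escrow = $6,907.08 / 12 = $575.59
Monthly shortage recovery: $482.40 / 12 = $40.20
New monthly escrow = $575.59 + $40.20 = $615.79

$615.79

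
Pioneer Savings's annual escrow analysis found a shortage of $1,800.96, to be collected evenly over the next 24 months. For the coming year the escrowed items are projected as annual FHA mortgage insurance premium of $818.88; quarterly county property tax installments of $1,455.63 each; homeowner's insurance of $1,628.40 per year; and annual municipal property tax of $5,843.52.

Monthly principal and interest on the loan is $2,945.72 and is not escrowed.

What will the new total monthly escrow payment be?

$1,251.15

FHA mortgage insurance premium: $818.88
County property tax: $1,455.63 × 4 = $5,822.52
Homeowner's insurance: $1,628.40
Municipal property tax: $5,843.52
Annual escrow total = $14,113.32
Monthly escrow = $14,113.32 ÷ 12 = $1,176.11
Shortage per month = $1,800.96 / 24 = $75.04
New monthly escrow = $1,176.11 + $75.04 = $1,251.15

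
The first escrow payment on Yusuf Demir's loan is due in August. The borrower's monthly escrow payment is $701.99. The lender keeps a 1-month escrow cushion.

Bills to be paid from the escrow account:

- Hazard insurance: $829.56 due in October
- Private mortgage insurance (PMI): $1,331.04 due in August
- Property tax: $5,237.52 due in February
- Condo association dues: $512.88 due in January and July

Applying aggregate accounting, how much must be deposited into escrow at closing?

Cushion = 1 × $701.99 = $701.99
Trial balance (start $0, +$701.99 each month, − disbursements):
  Aug: +$701.99 − $1,331.04 → -$629.05
  Sep: +$701.99 → $72.94
  Oct: +$701.99 − $829.56 → -$54.63
  Nov: +$701.99 → $647.36
  Dec: +$701.99 → $1,349.35
  Jan: +$701.99 − $512.88 → $1,538.46
  Feb: +$701.99 − $5,237.52 → -$2,997.07
  Mar: +$701.99 → -$2,295.08
  Apr: +$701.99 → -$1,593.09
  May: +$701.99 → -$891.10
  Jun: +$701.99 → -$189.11
  Jul: +$701.99 − $512.88 → $0.00
Lowest trial balance = -$2,997.07 (Feb)
Initial deposit = cushion − low point = $701.99 − (-$2,997.07) = $3,699.06

$3,699.06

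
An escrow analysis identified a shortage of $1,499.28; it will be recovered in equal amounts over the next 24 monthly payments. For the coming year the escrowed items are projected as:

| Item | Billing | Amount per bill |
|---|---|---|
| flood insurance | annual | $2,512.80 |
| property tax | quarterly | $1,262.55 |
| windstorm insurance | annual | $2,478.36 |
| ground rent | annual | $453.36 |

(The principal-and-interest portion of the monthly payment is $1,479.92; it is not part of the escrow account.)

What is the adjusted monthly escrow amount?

$937.03

Flood insurance: $2,512.80
Property tax: $1,262.55 × 4 = $5,050.20
Windstorm insurance: $2,478.36
Ground rent: $453.36
Total annual escrow = $10,494.72
Monthly = $10,494.72 / 12 = $874.56
Shortage per month = $1,499.28 / 24 = $62.47
Adjusted monthly = $874.56 + $62.47 = $937.03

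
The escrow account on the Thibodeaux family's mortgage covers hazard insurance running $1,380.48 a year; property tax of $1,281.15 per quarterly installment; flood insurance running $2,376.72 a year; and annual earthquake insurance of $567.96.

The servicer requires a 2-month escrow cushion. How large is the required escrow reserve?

Hazard insurance: $1,380.48 per year
Property tax: $1,281.15 × 4 = $5,124.60 per year
Flood insurance: $2,376.72 per year
Earthquake insurance: $567.96 per year
Total per year = $1,380.48 + $5,124.60 + $2,376.72 + $567.96 = $9,449.76
Base monthly escrow = $9,449.76 ÷ 12 = $787.48
Required cushion = 2 × $787.48 = $1,574.96

$1,574.96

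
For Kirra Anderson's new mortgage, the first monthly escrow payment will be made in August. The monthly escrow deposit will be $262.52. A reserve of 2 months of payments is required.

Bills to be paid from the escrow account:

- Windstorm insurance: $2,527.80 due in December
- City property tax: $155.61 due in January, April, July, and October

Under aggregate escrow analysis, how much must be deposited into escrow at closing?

Cushion = 2 × $262.52 = $525.04
Trial balance (start $0, +$262.52 each month, − disbursements):
  Aug: +$262.52 → $262.52
  Sep: +$262.52 → $525.04
  Oct: +$262.52 − $155.61 → $631.95
  Nov: +$262.52 → $894.47
  Dec: +$262.52 − $2,527.80 → -$1,370.81
  Jan: +$262.52 − $155.61 → -$1,263.90
  Feb: +$262.52 → -$1,001.38
  Mar: +$262.52 → -$738.86
  Apr: +$262.52 − $155.61 → -$631.95
  May: +$262.52 → -$369.43
  Jun: +$262.52 → -$106.91
  Jul: +$262.52 − $155.61 → $0.00
Lowest trial balance = -$1,370.81 (Dec)
Initial deposit = cushion − low point = $525.04 − (-$1,370.81) = $1,895.85

$1,895.85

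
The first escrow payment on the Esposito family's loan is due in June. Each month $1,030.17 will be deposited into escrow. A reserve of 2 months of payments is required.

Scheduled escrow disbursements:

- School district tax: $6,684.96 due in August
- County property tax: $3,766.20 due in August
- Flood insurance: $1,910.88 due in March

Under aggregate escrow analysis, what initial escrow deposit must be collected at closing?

Cushion = 2 × $1,030.17 = $2,060.34
Trial balance (start $0, +$1,030.17 each month, − disbursements):
  Jun: +$1,030.17 → $1,030.17
  Jul: +$1,030.17 → $2,060.34
  Aug: +$1,030.17 − $10,451.16 → -$7,360.65
  Sep: +$1,030.17 → -$6,330.48
  Oct: +$1,030.17 → -$5,300.31
  Nov: +$1,030.17 → -$4,270.14
  Dec: +$1,030.17 → -$3,239.97
  Jan: +$1,030.17 → -$2,209.80
  Feb: +$1,030.17 → -$1,179.63
  Mar: +$1,030.17 − $1,910.88 → -$2,060.34
  Apr: +$1,030.17 → -$1,030.17
  May: +$1,030.17 → $0.00
Lowest trial balance = -$7,360.65 (Aug)
Initial deposit = cushion − low point = $2,060.34 − (-$7,360.65) = $9,420.99

$9,420.99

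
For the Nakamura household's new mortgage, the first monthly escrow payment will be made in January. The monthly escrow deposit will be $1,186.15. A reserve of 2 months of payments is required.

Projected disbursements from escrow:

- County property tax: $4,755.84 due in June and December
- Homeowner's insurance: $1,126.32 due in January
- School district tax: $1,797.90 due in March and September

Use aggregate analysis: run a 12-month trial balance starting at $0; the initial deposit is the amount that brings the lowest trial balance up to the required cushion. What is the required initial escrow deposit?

$2,935.46

Cushion = 2 × $1,186.15 = $2,372.30
Trial balance (start $0, +$1,186.15 each month, − disbursements):
  Jan: +$1,186.15 − $1,126.32 → $59.83
  Feb: +$1,186.15 → $1,245.98
  Mar: +$1,186.15 − $1,797.90 → $634.23
  Apr: +$1,186.15 → $1,820.38
  May: +$1,186.15 → $3,006.53
  Jun: +$1,186.15 − $4,755.84 → -$563.16
  Jul: +$1,186.15 → $622.99
  Aug: +$1,186.15 → $1,809.14
  Sep: +$1,186.15 − $1,797.90 → $1,197.39
  Oct: +$1,186.15 → $2,383.54
  Nov: +$1,186.15 → $3,569.69
  Dec: +$1,186.15 − $4,755.84 → $0.00
Lowest trial balance = -$563.16 (Jun)
Initial deposit = cushion − low point = $2,372.30 − (-$563.16) = $2,935.46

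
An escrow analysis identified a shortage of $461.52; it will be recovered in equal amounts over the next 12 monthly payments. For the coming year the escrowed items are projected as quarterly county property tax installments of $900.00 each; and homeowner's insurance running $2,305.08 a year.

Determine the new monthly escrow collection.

County property tax: $900.00 × 4 = $3,600.00
Homeowner's insurance: $2,305.08
Combined annual = $5,905.08
Monthly = $5,905.08 / 12 = $492.09
Shortage per month = $461.52 / 12 = $38.46
Adjusted monthly = $492.09 + $38.46 = $530.55

$530.55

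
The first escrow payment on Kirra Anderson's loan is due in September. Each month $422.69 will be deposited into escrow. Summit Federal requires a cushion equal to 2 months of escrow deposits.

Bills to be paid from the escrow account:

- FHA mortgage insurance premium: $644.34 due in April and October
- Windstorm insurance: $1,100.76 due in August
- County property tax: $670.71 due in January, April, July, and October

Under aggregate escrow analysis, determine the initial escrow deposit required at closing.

$1,315.05

Cushion = 2 × $422.69 = $845.38
Trial balance (start $0, +$422.69 each month, − disbursements):
  Sep: +$422.69 → $422.69
  Oct: +$422.69 − $1,315.05 → -$469.67
  Nov: +$422.69 → -$46.98
  Dec: +$422.69 → $375.71
  Jan: +$422.69 − $670.71 → $127.69
  Feb: +$422.69 → $550.38
  Mar: +$422.69 → $973.07
  Apr: +$422.69 − $1,315.05 → $80.71
  May: +$422.69 → $503.40
  Jun: +$422.69 → $926.09
  Jul: +$422.69 − $670.71 → $678.07
  Aug: +$422.69 − $1,100.76 → $0.00
Lowest trial balance = -$469.67 (Oct)
Initial deposit = cushion − low point = $845.38 − (-$469.67) = $1,315.05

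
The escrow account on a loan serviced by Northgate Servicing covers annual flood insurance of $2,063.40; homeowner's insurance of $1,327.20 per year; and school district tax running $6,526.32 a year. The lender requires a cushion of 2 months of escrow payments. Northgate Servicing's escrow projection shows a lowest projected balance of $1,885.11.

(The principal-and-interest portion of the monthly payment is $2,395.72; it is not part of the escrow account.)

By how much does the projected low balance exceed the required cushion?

Flood insurance — $2,063.40 per year
Homeowner's insurance — $1,327.20 per year
School district tax — $6,526.32 per year
Combined annual = $9,916.92
Monthly escrow = $9,916.92 ÷ 12 = $826.41
Cushion = 2 × $826.41 = $1,652.82
Excess over cushion: $1,885.11 − $1,652.82 = $232.29

$232.29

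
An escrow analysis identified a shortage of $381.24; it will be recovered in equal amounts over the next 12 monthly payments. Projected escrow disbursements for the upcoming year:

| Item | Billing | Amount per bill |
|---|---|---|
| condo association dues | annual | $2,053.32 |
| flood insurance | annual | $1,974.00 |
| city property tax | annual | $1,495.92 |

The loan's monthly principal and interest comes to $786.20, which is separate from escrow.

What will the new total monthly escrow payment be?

$492.04

Condo association dues = $2,053.32 per year
Flood insurance = $1,974.00 per year
City property tax = $1,495.92 per year
Total per year = $5,523.24
Monthly = $5,523.24 ÷ 12 = $460.27
Shortage per month = $381.24 / 12 = $31.77
New monthly escrow = $460.27 + $31.77 = $492.04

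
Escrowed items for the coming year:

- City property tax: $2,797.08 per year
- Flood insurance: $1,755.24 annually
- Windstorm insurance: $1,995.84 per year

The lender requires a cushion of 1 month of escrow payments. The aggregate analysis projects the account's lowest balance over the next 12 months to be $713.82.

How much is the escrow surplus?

City property tax = $2,797.08 per year
Flood insurance = $1,755.24 per year
Windstorm insurance = $1,995.84 per year
Combined annual = $6,548.16
Base monthly escrow = $6,548.16 / 12 = $545.68
Cushion = 1 × $545.68 = $545.68
Excess over cushion: $713.82 − $545.68 = $168.14

$168.14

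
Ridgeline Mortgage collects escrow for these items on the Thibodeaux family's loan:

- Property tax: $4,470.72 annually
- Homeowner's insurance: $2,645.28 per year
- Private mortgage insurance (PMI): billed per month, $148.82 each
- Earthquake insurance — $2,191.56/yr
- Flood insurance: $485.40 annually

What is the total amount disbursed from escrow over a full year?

$11,578.80

Property tax = $4,470.72
Homeowner's insurance = $2,645.28
Private mortgage insurance (PMI) = $148.82 × 12 = $1,785.84
Earthquake insurance = $2,191.56
Flood insurance = $485.40
Total annual escrow = $11,578.80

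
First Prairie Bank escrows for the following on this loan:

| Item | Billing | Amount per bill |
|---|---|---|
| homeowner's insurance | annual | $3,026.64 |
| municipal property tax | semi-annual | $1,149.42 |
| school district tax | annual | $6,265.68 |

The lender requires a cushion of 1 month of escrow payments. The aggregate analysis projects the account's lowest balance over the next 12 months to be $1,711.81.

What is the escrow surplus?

Homeowner's insurance: $3,026.64
Municipal property tax: $1,149.42 × 2 = $2,298.84
School district tax: $6,265.68
Annual escrow total = $3,026.64 + $2,298.84 + $6,265.68 = $11,591.16
Monthly = $11,591.16 / 12 = $965.93
Required reserve = 1 × $965.93 = $965.93
Surplus = $1,711.81 − $965.93 = $745.88

$745.88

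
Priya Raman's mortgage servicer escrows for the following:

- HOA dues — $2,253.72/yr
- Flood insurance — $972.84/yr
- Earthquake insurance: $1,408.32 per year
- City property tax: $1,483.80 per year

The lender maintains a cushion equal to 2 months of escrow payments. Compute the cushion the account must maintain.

HOA dues: $2,253.72 per year
Flood insurance: $972.84 per year
Earthquake insurance: $1,408.32 per year
City property tax: $1,483.80 per year
Total annual escrow = $6,118.68
Base monthly escrow = $6,118.68 / 12 = $509.89
Required cushion = 2 × $509.89 = $1,019.78

$1,019.78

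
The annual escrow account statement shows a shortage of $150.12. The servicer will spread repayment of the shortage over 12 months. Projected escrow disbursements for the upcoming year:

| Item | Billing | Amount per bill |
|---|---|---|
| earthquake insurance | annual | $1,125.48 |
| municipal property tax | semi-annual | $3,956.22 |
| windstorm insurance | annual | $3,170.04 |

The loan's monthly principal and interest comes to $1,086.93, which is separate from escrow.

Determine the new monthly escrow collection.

Earthquake insurance = $1,125.48/yr
Municipal property tax = $3,956.22 × 2 = $7,912.44/yr
Windstorm insurance = $3,170.04/yr
Yearly total = $12,207.96
Monthly = $12,207.96 / 12 = $1,017.33
Shortage spread = $150.12 ÷ 12 = $12.51/mo
New monthly escrow = $1,017.33 + $12.51 = $1,029.84

$1,029.84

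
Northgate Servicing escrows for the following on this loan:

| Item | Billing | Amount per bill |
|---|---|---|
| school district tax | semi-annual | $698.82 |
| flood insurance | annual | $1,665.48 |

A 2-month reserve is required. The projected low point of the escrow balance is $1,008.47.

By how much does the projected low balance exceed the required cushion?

$497.95

School district tax: $698.82 × 2 = $1,397.64/yr
Flood insurance: $1,665.48/yr
Combined annual = $1,397.64 + $1,665.48 = $3,063.12
Monthly = $3,063.12 / 12 = $255.26
Required reserve = 2 × $255.26 = $510.52
Excess over cushion: $1,008.47 − $510.52 = $497.95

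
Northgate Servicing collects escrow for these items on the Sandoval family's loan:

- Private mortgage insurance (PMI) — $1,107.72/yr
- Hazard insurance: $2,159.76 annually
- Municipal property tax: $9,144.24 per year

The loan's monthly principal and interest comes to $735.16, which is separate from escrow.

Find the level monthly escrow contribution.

$1,034.31

Private mortgage insurance (PMI): $1,107.72
Hazard insurance: $2,159.76
Municipal property tax: $9,144.24
Annual escrow total = $12,411.72
Base monthly escrow = $12,411.72 / 12 = $1,034.31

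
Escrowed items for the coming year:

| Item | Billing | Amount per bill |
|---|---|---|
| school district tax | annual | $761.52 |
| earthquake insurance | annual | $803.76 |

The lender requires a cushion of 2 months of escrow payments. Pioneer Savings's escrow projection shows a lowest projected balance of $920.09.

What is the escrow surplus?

School district tax = $761.52 per year
Earthquake insurance = $803.76 per year
Combined annual = $761.52 + $803.76 = $1,565.28
Per month = $1,565.28 / 12 = $130.44
Required reserve = 2 × $130.44 = $260.88
Surplus = $920.09 − $260.88 = $659.21

$659.21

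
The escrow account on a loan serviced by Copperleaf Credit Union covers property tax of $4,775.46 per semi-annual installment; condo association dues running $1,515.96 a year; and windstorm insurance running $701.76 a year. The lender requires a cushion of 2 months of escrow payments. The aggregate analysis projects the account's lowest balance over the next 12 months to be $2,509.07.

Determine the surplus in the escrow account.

$547.63

Property tax = $4,775.46 × 2 = $9,550.92
Condo association dues = $1,515.96
Windstorm insurance = $701.76
Total annual escrow = $9,550.92 + $1,515.96 + $701.76 = $11,768.64
Monthly escrow = $11,768.64 / 12 = $980.72
Required reserve = 2 × $980.72 = $1,961.44
Excess over cushion: $2,509.07 − $1,961.44 = $547.63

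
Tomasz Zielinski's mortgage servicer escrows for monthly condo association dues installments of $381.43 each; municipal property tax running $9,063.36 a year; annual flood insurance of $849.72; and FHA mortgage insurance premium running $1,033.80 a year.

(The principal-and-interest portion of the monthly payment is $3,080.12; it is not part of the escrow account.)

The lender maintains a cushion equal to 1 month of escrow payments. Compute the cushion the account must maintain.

$1,293.67

Condo association dues: $381.43 × 12 = $4,577.16/yr
Municipal property tax: $9,063.36/yr
Flood insurance: $849.72/yr
FHA mortgage insurance premium: $1,033.80/yr
Yearly total = $4,577.16 + $9,063.36 + $849.72 + $1,033.80 = $15,524.04
Monthly escrow = $15,524.04 / 12 = $1,293.67
Cushion = 1 × $1,293.67 = $1,293.67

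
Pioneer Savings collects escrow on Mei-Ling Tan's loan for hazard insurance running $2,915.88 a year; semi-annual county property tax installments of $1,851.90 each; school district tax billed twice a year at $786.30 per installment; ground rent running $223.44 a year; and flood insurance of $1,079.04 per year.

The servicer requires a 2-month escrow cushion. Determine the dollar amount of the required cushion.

$1,582.46

Hazard insurance = $2,915.88 annually
County property tax = $1,851.90 × 2 = $3,703.80 annually
School district tax = $786.30 × 2 = $1,572.60 annually
Ground rent = $223.44 annually
Flood insurance = $1,079.04 annually
Yearly total = $9,494.76
Monthly escrow = $9,494.76 / 12 = $791.23
Required cushion = 2 × $791.23 = $1,582.46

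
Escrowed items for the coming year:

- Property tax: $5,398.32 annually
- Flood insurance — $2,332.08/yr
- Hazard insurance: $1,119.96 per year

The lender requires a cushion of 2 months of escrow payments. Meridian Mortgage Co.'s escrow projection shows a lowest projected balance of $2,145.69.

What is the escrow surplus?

Property tax = $5,398.32/yr
Flood insurance = $2,332.08/yr
Hazard insurance = $1,119.96/yr
Annual escrow total = $8,850.36
Per month = $8,850.36 / 12 = $737.53
Required cushion = 2 × $737.53 = $1,475.06
Surplus = $2,145.69 − $1,475.06 = $670.63

$670.63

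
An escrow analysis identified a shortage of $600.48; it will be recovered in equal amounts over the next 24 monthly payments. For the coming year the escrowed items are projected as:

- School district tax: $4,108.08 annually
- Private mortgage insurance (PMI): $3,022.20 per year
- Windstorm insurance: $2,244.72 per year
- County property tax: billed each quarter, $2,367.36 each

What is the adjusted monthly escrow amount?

School district tax — $4,108.08
Private mortgage insurance (PMI) — $3,022.20
Windstorm insurance — $2,244.72
County property tax — $2,367.36 × 4 = $9,469.44
Total per year = $18,844.44
Per month = $18,844.44 / 12 = $1,570.37
Monthly shortage recovery: $600.48 ÷ 24 = $25.02
New monthly escrow = $1,570.37 + $25.02 = $1,595.39

$1,595.39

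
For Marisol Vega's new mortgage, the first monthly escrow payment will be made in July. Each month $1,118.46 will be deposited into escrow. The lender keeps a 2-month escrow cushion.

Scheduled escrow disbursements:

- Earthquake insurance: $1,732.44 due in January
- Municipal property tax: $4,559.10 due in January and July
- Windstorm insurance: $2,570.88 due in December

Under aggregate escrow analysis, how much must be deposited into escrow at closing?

$7,829.22

Cushion = 2 × $1,118.46 = $2,236.92
Trial balance (start $0, +$1,118.46 each month, − disbursements):
  Jul: +$1,118.46 − $4,559.10 → -$3,440.64
  Aug: +$1,118.46 → -$2,322.18
  Sep: +$1,118.46 → -$1,203.72
  Oct: +$1,118.46 → -$85.26
  Nov: +$1,118.46 → $1,033.20
  Dec: +$1,118.46 − $2,570.88 → -$419.22
  Jan: +$1,118.46 − $6,291.54 → -$5,592.30
  Feb: +$1,118.46 → -$4,473.84
  Mar: +$1,118.46 → -$3,355.38
  Apr: +$1,118.46 → -$2,236.92
  May: +$1,118.46 → -$1,118.46
  Jun: +$1,118.46 → $0.00
Lowest trial balance = -$5,592.30 (Jan)
Initial deposit = cushion − low point = $2,236.92 − (-$5,592.30) = $7,829.22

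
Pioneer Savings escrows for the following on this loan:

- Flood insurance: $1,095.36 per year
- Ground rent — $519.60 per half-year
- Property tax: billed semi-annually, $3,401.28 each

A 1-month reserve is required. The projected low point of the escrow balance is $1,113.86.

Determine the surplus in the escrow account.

$369.10

Flood insurance — $1,095.36/yr
Ground rent — $519.60 × 2 = $1,039.20/yr
Property tax — $3,401.28 × 2 = $6,802.56/yr
Total per year = $1,095.36 + $1,039.20 + $6,802.56 = $8,937.12
Per month = $8,937.12 ÷ 12 = $744.76
Required reserve = 1 × $744.76 = $744.76
Surplus = $1,113.86 − $744.76 = $369.10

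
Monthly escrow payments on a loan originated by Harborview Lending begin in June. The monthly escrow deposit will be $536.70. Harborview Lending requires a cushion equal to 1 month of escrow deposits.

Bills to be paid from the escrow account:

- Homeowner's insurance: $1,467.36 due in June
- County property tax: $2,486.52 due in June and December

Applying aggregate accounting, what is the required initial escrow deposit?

$3,953.88

Cushion = 1 × $536.70 = $536.70
Trial balance (start $0, +$536.70 each month, − disbursements):
  Jun: +$536.70 − $3,953.88 → -$3,417.18
  Jul: +$536.70 → -$2,880.48
  Aug: +$536.70 → -$2,343.78
  Sep: +$536.70 → -$1,807.08
  Oct: +$536.70 → -$1,270.38
  Nov: +$536.70 → -$733.68
  Dec: +$536.70 − $2,486.52 → -$2,683.50
  Jan: +$536.70 → -$2,146.80
  Feb: +$536.70 → -$1,610.10
  Mar: +$536.70 → -$1,073.40
  Apr: +$536.70 → -$536.70
  May: +$536.70 → $0.00
Lowest trial balance = -$3,417.18 (Jun)
Initial deposit = cushion − low point = $536.70 − (-$3,417.18) = $3,953.88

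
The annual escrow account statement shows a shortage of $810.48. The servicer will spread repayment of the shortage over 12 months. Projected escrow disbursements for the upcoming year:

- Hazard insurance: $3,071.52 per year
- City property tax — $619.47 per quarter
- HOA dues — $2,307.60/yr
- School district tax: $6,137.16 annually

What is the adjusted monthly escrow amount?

Hazard insurance: $3,071.52 annually
City property tax: $619.47 × 4 = $2,477.88 annually
HOA dues: $2,307.60 annually
School district tax: $6,137.16 annually
Total per year = $13,994.16
Monthly = $13,994.16 ÷ 12 = $1,166.18
Monthly shortage recovery: $810.48 / 12 = $67.54
New monthly escrow = $1,166.18 + $67.54 = $1,233.72

$1,233.72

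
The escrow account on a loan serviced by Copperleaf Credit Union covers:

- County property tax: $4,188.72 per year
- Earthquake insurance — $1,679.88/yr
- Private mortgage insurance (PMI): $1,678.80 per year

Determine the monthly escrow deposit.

County property tax — $4,188.72/yr
Earthquake insurance — $1,679.88/yr
Private mortgage insurance (PMI) — $1,678.80/yr
Annual escrow total = $4,188.72 + $1,679.88 + $1,678.80 = $7,547.40
Base monthly escrow = $7,547.40 ÷ 12 = $628.95

$628.95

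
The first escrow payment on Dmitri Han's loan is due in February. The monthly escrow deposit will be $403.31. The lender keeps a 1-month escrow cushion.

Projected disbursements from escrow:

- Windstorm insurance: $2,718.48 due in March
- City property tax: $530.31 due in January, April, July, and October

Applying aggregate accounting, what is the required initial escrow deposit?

$2,442.17

Cushion = 1 × $403.31 = $403.31
Trial balance (start $0, +$403.31 each month, − disbursements):
  Feb: +$403.31 → $403.31
  Mar: +$403.31 − $2,718.48 → -$1,911.86
  Apr: +$403.31 − $530.31 → -$2,038.86
  May: +$403.31 → -$1,635.55
  Jun: +$403.31 → -$1,232.24
  Jul: +$403.31 − $530.31 → -$1,359.24
  Aug: +$403.31 → -$955.93
  Sep: +$403.31 → -$552.62
  Oct: +$403.31 − $530.31 → -$679.62
  Nov: +$403.31 → -$276.31
  Dec: +$403.31 → $127.00
  Jan: +$403.31 − $530.31 → $0.00
Lowest trial balance = -$2,038.86 (Apr)
Initial deposit = cushion − low point = $403.31 − (-$2,038.86) = $2,442.17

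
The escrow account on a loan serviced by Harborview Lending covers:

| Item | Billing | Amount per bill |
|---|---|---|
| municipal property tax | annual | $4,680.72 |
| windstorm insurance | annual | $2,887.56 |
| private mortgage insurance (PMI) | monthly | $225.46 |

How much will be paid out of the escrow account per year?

$10,273.80

Municipal property tax = $4,680.72 per year
Windstorm insurance = $2,887.56 per year
Private mortgage insurance (PMI) = $225.46 × 12 = $2,705.52 per year
Total per year = $4,680.72 + $2,887.56 + $2,705.52 = $10,273.80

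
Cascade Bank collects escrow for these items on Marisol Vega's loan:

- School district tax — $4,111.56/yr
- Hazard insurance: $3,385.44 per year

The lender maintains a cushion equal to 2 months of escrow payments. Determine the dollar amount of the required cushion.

$1,249.50

School district tax = $4,111.56/yr
Hazard insurance = $3,385.44/yr
Total annual escrow = $7,497.00
Per month = $7,497.00 ÷ 12 = $624.75
Required cushion = 2 × $624.75 = $1,249.50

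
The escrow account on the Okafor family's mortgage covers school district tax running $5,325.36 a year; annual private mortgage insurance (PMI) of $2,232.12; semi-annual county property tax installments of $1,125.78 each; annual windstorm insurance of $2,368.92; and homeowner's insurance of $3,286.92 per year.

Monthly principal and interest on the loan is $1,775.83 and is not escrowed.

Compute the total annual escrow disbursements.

$15,464.88

School district tax = $5,325.36/yr
Private mortgage insurance (PMI) = $2,232.12/yr
County property tax = $1,125.78 × 2 = $2,251.56/yr
Windstorm insurance = $2,368.92/yr
Homeowner's insurance = $3,286.92/yr
Total per year = $15,464.88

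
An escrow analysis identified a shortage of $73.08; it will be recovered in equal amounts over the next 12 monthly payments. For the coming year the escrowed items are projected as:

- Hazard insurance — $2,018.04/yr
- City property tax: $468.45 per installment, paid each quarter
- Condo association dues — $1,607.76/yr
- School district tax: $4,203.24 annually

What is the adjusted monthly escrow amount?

Hazard insurance — $2,018.04 per year
City property tax — $468.45 × 4 = $1,873.80 per year
Condo association dues — $1,607.76 per year
School district tax — $4,203.24 per year
Combined annual = $2,018.04 + $1,873.80 + $1,607.76 + $4,203.24 = $9,702.84
Per month = $9,702.84 / 12 = $808.57
Shortage per month = $73.08 ÷ 12 = $6.09
New monthly escrow = $808.57 + $6.09 = $814.66

$814.66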